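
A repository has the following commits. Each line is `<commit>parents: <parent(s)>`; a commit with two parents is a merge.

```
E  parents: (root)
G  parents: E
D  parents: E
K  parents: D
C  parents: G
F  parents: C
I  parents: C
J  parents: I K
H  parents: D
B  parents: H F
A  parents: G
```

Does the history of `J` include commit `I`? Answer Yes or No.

Yes

Ancestors of J (commits reachable by following parents): {C, D, E, G, I, J, K}.
I is in that set, so it is an ancestor of J.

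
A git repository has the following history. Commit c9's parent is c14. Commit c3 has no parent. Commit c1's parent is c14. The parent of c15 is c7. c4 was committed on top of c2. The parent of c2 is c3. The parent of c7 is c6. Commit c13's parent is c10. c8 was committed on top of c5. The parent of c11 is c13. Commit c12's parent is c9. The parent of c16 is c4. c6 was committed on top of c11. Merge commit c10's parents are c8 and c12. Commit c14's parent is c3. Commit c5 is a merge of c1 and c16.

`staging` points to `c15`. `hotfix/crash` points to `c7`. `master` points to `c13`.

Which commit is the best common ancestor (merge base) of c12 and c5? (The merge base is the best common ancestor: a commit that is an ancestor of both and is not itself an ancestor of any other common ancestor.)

c14

Ancestors of c12: {c12, c14, c3, c9}.
Ancestors of c5: {c1, c14, c16, c2, c3, c4, c5}.
Common ancestors: {c14, c3}.
Among these, c14 is not an ancestor of any other common ancestor — it is the merge base.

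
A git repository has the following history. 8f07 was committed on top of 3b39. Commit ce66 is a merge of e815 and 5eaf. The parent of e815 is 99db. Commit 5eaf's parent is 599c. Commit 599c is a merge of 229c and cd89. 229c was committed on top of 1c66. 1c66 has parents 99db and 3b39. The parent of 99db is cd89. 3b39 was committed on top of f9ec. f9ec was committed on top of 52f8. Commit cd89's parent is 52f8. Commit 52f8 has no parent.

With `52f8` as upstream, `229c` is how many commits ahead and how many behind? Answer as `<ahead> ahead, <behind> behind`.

Reachable from 229c: {1c66, 229c, 3b39, 52f8, 99db, cd89, f9ec}.
Reachable from 52f8: {52f8}.
Only in 229c's history (ahead): {1c66, 229c, 3b39, 99db, cd89, f9ec} — 6.
Only in 52f8's history (behind): {} — 0.

6 ahead, 0 behind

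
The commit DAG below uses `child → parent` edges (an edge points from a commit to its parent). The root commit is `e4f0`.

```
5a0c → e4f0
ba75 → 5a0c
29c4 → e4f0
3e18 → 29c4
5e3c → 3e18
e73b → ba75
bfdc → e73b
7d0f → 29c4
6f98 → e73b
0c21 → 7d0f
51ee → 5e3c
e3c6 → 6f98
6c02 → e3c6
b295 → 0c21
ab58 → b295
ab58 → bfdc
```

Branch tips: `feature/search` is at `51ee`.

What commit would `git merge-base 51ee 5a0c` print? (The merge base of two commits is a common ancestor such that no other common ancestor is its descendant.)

Ancestors of 51ee: {29c4, 3e18, 51ee, 5e3c, e4f0}.
Ancestors of 5a0c: {5a0c, e4f0}.
Common ancestors: {e4f0}.
The only common ancestor is e4f0, so it is the merge base.

e4f0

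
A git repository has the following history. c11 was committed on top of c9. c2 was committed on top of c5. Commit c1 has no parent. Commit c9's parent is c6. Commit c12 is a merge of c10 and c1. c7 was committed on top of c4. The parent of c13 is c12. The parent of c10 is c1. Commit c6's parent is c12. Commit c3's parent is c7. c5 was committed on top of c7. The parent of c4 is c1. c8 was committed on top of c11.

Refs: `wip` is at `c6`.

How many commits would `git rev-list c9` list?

Walking parent pointers from c9: reachable set = {c1, c10, c12, c6, c9}.
That is 5 commits.

5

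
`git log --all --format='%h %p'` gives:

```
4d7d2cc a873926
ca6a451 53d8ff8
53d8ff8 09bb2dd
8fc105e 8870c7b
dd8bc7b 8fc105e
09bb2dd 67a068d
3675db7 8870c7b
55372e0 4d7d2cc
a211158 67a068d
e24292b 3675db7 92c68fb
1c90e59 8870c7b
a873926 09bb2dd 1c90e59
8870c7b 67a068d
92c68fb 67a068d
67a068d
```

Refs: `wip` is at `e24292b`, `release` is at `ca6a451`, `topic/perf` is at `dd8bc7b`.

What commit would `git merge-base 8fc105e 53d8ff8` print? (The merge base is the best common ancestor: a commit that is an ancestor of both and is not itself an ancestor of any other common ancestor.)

67a068d

Ancestors of 8fc105e: {67a068d, 8870c7b, 8fc105e}.
Ancestors of 53d8ff8: {09bb2dd, 53d8ff8, 67a068d}.
Common ancestors: {67a068d}.
The only common ancestor is 67a068d, so it is the merge base.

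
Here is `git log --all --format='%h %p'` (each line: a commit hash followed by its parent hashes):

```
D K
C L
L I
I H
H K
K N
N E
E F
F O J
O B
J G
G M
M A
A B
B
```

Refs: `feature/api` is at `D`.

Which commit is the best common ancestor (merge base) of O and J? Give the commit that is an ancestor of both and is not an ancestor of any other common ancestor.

B

Ancestors of O: {B, O}.
Ancestors of J: {A, B, G, J, M}.
Common ancestors: {B}.
The only common ancestor is B, so it is the merge base.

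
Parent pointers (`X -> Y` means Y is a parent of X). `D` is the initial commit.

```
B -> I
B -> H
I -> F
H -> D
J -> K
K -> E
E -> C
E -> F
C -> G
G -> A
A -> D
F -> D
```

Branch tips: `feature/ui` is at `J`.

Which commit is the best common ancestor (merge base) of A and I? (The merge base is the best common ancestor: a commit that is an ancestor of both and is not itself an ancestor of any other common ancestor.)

D

Ancestors of A: {A, D}.
Ancestors of I: {D, F, I}.
Common ancestors: {D}.
The only common ancestor is D, so it is the merge base.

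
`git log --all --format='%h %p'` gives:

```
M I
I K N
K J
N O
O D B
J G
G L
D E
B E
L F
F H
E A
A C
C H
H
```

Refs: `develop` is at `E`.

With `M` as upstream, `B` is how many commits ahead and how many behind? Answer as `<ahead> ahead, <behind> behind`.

0 ahead, 10 behind

Reachable from B: {A, B, C, E, H}.
Reachable from M: {A, B, C, D, E, F, G, H, I, J, K, L, M, N, O}.
Only in B's history (ahead): {} — 0.
Only in M's history (behind): {D, F, G, I, J, K, L, M, N, O} — 10.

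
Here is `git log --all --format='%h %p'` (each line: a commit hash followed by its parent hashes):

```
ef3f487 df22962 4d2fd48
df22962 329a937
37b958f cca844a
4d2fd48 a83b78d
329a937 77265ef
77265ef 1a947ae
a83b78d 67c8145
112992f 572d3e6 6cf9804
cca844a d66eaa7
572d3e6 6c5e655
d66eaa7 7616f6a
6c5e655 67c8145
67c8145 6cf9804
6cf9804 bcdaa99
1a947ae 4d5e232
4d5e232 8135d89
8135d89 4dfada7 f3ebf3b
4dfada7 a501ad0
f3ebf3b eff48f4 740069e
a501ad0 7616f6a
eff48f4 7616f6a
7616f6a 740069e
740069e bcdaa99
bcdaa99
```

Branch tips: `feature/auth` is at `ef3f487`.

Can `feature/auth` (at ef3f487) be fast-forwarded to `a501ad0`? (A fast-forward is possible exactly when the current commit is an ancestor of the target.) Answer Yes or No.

No

A fast-forward from ef3f487 to a501ad0 is possible iff ef3f487 is an ancestor of a501ad0.
Ancestors of a501ad0: {740069e, 7616f6a, a501ad0, bcdaa99}.
ef3f487 is not among them, so fast-forward is not possible.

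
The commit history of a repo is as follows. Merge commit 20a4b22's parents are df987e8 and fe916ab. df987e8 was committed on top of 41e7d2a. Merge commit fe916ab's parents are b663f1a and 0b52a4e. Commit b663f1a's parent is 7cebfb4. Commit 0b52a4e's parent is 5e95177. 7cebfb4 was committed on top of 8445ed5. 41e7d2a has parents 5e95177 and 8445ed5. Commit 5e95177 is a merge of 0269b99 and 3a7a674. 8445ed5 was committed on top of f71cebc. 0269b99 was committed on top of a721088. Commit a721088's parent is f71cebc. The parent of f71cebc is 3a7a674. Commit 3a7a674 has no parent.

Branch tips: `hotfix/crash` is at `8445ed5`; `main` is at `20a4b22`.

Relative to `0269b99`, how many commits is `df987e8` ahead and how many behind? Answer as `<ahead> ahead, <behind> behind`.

4 ahead, 0 behind

Reachable from df987e8: {0269b99, 3a7a674, 41e7d2a, 5e95177, 8445ed5, a721088, df987e8, f71cebc}.
Reachable from 0269b99: {0269b99, 3a7a674, a721088, f71cebc}.
Only in df987e8's history (ahead): {41e7d2a, 5e95177, 8445ed5, df987e8} — 4.
Only in 0269b99's history (behind): {} — 0.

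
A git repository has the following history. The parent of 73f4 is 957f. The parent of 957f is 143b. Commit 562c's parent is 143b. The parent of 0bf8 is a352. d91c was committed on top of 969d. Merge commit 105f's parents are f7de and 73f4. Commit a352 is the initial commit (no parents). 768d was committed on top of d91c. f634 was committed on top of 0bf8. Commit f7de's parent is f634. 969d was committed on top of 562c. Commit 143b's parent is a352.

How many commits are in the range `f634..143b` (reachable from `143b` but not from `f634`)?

1

Reachable from 143b: {143b, a352}.
Reachable from f634: {0bf8, a352, f634}.
In 143b's history but not f634's: {143b} — 1 commit.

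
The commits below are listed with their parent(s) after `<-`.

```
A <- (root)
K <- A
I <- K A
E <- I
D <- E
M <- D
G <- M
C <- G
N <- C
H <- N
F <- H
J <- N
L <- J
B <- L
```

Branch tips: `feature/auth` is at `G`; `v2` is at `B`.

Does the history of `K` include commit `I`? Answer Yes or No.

Ancestors of K: {A, K}.
I is not in that set, so it is not an ancestor of K.

No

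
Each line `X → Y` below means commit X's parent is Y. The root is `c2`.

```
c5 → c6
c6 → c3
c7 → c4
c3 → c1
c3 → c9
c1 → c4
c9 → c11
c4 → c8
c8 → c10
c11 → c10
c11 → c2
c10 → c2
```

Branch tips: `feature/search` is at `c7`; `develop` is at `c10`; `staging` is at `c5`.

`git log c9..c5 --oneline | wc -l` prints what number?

6

Reachable from c5: {c1, c10, c11, c2, c3, c4, c5, c6, c8, c9}.
Reachable from c9: {c10, c11, c2, c9}.
In c5's history but not c9's: {c1, c3, c4, c5, c6, c8} — 6 commits.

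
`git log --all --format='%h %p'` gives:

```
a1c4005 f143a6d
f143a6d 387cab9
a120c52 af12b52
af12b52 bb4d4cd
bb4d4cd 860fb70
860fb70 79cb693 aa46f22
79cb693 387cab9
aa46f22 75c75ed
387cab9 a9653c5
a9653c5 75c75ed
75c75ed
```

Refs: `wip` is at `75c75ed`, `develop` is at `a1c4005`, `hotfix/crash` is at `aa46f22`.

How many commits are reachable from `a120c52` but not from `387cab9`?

Reachable from a120c52: {387cab9, 75c75ed, 79cb693, 860fb70, a120c52, a9653c5, aa46f22, af12b52, bb4d4cd}.
Reachable from 387cab9: {387cab9, 75c75ed, a9653c5}.
In a120c52's history but not 387cab9's: {79cb693, 860fb70, a120c52, aa46f22, af12b52, bb4d4cd} — 6 commits.

6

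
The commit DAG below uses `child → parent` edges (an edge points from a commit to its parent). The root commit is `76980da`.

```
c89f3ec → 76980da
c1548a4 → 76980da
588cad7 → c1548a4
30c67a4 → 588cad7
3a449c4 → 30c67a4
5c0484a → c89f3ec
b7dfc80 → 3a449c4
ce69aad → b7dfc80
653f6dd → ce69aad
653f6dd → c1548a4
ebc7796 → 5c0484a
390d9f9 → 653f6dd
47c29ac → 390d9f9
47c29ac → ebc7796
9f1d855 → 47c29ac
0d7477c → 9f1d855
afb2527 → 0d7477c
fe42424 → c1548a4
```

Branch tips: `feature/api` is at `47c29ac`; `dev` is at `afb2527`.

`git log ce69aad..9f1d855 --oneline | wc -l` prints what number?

Reachable from 9f1d855: {30c67a4, 390d9f9, 3a449c4, 47c29ac, 588cad7, 5c0484a, 653f6dd, 76980da, 9f1d855, b7dfc80, c1548a4, c89f3ec, ce69aad, ebc7796}.
Reachable from ce69aad: {30c67a4, 3a449c4, 588cad7, 76980da, b7dfc80, c1548a4, ce69aad}.
In 9f1d855's history but not ce69aad's: {390d9f9, 47c29ac, 5c0484a, 653f6dd, 9f1d855, c89f3ec, ebc7796} — 7 commits.

7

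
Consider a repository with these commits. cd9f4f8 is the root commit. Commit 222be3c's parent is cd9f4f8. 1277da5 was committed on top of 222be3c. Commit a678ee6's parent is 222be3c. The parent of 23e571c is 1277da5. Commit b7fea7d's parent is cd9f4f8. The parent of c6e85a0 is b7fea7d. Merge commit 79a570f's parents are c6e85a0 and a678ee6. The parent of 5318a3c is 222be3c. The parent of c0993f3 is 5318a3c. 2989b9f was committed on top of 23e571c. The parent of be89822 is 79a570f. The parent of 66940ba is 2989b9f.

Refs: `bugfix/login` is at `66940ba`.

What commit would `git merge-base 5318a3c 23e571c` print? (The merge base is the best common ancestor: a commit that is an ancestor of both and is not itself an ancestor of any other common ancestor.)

Ancestors of 5318a3c: {222be3c, 5318a3c, cd9f4f8}.
Ancestors of 23e571c: {1277da5, 222be3c, 23e571c, cd9f4f8}.
Common ancestors: {222be3c, cd9f4f8}.
Among these, 222be3c is not an ancestor of any other common ancestor — it is the merge base.

222be3c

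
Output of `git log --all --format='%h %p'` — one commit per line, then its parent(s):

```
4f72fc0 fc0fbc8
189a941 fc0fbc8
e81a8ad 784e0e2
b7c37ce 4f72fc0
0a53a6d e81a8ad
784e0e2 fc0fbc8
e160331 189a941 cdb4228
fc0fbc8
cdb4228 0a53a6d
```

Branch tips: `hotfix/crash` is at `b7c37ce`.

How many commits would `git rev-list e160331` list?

7

Walking parent pointers from e160331: reachable set = {0a53a6d, 189a941, 784e0e2, cdb4228, e160331, e81a8ad, fc0fbc8}.
That is 7 commits.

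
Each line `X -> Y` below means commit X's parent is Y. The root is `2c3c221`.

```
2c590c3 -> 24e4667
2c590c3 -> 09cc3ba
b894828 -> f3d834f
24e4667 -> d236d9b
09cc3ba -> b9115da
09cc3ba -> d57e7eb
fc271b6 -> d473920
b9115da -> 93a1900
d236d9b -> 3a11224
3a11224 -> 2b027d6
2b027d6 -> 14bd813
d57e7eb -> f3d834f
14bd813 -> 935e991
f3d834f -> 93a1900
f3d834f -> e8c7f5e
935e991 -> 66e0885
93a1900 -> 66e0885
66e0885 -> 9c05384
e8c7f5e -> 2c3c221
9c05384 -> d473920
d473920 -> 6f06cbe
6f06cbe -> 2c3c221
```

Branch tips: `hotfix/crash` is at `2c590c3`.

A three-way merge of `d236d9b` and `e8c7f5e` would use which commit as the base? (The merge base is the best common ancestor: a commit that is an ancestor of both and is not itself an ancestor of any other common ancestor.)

Ancestors of d236d9b: {14bd813, 2b027d6, 2c3c221, 3a11224, 66e0885, 6f06cbe, 935e991, 9c05384, d236d9b, d473920}.
Ancestors of e8c7f5e: {2c3c221, e8c7f5e}.
Common ancestors: {2c3c221}.
The only common ancestor is 2c3c221, so it is the merge base.

2c3c221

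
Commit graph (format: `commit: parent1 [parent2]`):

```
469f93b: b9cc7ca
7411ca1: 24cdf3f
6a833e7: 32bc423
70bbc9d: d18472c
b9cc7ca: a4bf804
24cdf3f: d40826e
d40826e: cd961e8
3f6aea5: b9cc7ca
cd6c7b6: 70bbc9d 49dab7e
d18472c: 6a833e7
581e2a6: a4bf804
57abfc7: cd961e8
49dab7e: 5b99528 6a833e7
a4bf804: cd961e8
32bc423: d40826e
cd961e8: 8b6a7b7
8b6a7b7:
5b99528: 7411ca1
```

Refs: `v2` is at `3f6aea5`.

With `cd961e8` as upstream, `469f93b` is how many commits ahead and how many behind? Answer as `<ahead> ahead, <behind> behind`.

Reachable from 469f93b: {469f93b, 8b6a7b7, a4bf804, b9cc7ca, cd961e8}.
Reachable from cd961e8: {8b6a7b7, cd961e8}.
Only in 469f93b's history (ahead): {469f93b, a4bf804, b9cc7ca} — 3.
Only in cd961e8's history (behind): {} — 0.

3 ahead, 0 behind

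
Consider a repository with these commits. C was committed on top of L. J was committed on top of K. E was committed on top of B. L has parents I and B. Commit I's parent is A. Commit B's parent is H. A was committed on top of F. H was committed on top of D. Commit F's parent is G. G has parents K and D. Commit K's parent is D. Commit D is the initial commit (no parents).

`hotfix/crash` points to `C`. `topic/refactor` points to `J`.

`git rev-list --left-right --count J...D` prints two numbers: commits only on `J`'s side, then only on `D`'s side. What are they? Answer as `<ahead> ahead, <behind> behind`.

2 ahead, 0 behind

Reachable from J: {D, J, K}.
Reachable from D: {D}.
Only in J's history (ahead): {J, K} — 2.
Only in D's history (behind): {} — 0.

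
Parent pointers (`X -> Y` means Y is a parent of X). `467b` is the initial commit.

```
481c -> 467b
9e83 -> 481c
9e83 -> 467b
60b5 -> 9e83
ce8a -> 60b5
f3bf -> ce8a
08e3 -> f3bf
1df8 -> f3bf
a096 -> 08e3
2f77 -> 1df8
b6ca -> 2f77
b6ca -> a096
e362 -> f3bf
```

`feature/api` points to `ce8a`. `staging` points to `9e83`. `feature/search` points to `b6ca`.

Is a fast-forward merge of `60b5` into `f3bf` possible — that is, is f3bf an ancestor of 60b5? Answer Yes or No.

No

A fast-forward from f3bf to 60b5 is possible iff f3bf is an ancestor of 60b5.
Ancestors of 60b5: {467b, 481c, 60b5, 9e83}.
f3bf is not among them, so fast-forward is not possible.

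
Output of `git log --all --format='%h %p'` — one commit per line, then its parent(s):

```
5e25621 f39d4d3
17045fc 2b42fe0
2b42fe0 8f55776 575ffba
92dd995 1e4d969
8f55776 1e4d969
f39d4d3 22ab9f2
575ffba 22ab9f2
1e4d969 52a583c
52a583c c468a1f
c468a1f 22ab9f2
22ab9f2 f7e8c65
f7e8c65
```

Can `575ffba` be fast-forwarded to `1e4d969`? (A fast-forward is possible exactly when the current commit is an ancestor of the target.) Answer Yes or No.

No

A fast-forward from 575ffba to 1e4d969 is possible iff 575ffba is an ancestor of 1e4d969.
Ancestors of 1e4d969: {1e4d969, 22ab9f2, 52a583c, c468a1f, f7e8c65}.
575ffba is not among them, so fast-forward is not possible.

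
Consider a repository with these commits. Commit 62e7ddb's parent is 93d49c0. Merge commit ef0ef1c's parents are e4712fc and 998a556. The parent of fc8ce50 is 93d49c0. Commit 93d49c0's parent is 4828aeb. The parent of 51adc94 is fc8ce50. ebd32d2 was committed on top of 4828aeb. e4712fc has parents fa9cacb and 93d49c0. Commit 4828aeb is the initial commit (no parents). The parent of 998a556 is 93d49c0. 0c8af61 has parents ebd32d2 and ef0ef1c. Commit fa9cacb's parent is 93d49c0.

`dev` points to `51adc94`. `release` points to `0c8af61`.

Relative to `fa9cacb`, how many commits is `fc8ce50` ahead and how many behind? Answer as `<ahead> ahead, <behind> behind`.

1 ahead, 1 behind

Reachable from fc8ce50: {4828aeb, 93d49c0, fc8ce50}.
Reachable from fa9cacb: {4828aeb, 93d49c0, fa9cacb}.
Only in fc8ce50's history (ahead): {fc8ce50} — 1.
Only in fa9cacb's history (behind): {fa9cacb} — 1.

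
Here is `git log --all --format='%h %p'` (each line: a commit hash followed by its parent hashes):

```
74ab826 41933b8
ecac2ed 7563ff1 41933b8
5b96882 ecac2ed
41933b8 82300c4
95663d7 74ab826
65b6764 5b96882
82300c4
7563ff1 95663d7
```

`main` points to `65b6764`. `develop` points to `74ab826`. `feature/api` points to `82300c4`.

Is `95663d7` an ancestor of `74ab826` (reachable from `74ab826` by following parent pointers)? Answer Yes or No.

No

Ancestors of 74ab826: {41933b8, 74ab826, 82300c4}.
95663d7 is not in that set, so it is not an ancestor of 74ab826.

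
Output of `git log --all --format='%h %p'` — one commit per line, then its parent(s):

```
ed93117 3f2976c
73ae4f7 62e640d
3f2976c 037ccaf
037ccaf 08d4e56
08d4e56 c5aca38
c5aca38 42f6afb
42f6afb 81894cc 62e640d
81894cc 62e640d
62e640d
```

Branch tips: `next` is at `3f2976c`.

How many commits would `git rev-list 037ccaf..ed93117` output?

Reachable from ed93117: {037ccaf, 08d4e56, 3f2976c, 42f6afb, 62e640d, 81894cc, c5aca38, ed93117}.
Reachable from 037ccaf: {037ccaf, 08d4e56, 42f6afb, 62e640d, 81894cc, c5aca38}.
In ed93117's history but not 037ccaf's: {3f2976c, ed93117} — 2 commits.

2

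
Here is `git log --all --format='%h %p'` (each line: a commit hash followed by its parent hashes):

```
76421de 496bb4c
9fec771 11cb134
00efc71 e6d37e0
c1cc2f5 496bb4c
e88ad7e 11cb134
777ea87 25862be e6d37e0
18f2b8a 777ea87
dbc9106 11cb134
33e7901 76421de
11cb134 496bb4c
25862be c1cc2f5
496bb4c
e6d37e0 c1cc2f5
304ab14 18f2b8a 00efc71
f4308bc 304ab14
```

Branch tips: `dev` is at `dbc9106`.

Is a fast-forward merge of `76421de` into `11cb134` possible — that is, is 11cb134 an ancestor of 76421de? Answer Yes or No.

A fast-forward from 11cb134 to 76421de is possible iff 11cb134 is an ancestor of 76421de.
Ancestors of 76421de: {496bb4c, 76421de}.
11cb134 is not among them, so fast-forward is not possible.

No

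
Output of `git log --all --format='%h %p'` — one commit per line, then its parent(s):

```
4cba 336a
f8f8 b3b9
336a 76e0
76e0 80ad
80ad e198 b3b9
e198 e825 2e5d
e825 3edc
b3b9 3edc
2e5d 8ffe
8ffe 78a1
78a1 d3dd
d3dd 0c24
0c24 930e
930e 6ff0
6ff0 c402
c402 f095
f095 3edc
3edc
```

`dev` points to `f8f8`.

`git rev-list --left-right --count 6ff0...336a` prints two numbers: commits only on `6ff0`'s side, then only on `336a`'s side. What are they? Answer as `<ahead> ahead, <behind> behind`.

0 ahead, 12 behind

Reachable from 6ff0: {3edc, 6ff0, c402, f095}.
Reachable from 336a: {0c24, 2e5d, 336a, 3edc, 6ff0, 76e0, 78a1, 80ad, 8ffe, 930e, b3b9, c402, d3dd, e198, e825, f095}.
Only in 6ff0's history (ahead): {} — 0.
Only in 336a's history (behind): {0c24, 2e5d, 336a, 76e0, 78a1, 80ad, 8ffe, 930e, b3b9, d3dd, e198, e825} — 12.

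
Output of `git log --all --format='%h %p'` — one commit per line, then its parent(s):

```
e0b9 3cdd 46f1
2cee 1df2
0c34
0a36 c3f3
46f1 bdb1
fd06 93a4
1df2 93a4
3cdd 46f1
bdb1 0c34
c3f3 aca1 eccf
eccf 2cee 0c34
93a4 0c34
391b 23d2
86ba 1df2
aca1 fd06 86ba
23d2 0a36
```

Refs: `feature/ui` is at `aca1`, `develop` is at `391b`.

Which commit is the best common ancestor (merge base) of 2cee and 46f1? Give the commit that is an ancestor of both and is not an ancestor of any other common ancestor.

Ancestors of 2cee: {0c34, 1df2, 2cee, 93a4}.
Ancestors of 46f1: {0c34, 46f1, bdb1}.
Common ancestors: {0c34}.
The only common ancestor is 0c34, so it is the merge base.

0c34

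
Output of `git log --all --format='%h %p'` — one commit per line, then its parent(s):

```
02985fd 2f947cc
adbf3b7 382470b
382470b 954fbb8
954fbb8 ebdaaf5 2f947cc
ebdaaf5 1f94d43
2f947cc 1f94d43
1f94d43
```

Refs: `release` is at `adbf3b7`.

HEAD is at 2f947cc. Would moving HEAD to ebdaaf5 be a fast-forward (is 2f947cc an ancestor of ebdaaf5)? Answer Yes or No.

A fast-forward from 2f947cc to ebdaaf5 is possible iff 2f947cc is an ancestor of ebdaaf5.
Ancestors of ebdaaf5: {1f94d43, ebdaaf5}.
2f947cc is not among them, so fast-forward is not possible.

No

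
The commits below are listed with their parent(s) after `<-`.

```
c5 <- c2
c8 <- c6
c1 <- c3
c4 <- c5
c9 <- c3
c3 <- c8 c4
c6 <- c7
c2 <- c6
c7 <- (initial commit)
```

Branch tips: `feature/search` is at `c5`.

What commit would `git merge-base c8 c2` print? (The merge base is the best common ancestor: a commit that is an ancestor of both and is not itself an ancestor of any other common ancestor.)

c6

Ancestors of c8: {c6, c7, c8}.
Ancestors of c2: {c2, c6, c7}.
Common ancestors: {c6, c7}.
Among these, c6 is not an ancestor of any other common ancestor — it is the merge base.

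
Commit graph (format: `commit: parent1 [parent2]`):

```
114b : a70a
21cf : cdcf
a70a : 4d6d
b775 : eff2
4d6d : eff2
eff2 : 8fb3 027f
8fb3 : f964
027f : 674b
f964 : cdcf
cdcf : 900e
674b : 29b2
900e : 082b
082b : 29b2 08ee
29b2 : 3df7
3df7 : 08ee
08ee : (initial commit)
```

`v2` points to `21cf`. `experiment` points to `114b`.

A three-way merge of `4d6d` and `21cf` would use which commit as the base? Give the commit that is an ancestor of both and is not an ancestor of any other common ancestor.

cdcf

Ancestors of 4d6d: {027f, 082b, 08ee, 29b2, 3df7, 4d6d, 674b, 8fb3, 900e, cdcf, eff2, f964}.
Ancestors of 21cf: {082b, 08ee, 21cf, 29b2, 3df7, 900e, cdcf}.
Common ancestors: {082b, 08ee, 29b2, 3df7, 900e, cdcf}.
Among these, cdcf is not an ancestor of any other common ancestor — it is the merge base.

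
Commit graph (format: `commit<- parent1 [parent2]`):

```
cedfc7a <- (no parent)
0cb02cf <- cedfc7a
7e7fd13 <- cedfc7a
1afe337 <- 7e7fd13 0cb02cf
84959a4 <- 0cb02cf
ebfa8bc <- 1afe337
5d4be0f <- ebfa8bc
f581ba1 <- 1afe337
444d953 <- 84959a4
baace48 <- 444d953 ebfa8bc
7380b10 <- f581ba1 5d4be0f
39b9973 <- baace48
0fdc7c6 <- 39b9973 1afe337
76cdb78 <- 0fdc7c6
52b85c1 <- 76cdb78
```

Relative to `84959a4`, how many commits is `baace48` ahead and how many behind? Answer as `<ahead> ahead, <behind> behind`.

Reachable from baace48: {0cb02cf, 1afe337, 444d953, 7e7fd13, 84959a4, baace48, cedfc7a, ebfa8bc}.
Reachable from 84959a4: {0cb02cf, 84959a4, cedfc7a}.
Only in baace48's history (ahead): {1afe337, 444d953, 7e7fd13, baace48, ebfa8bc} — 5.
Only in 84959a4's history (behind): {} — 0.

5 ahead, 0 behind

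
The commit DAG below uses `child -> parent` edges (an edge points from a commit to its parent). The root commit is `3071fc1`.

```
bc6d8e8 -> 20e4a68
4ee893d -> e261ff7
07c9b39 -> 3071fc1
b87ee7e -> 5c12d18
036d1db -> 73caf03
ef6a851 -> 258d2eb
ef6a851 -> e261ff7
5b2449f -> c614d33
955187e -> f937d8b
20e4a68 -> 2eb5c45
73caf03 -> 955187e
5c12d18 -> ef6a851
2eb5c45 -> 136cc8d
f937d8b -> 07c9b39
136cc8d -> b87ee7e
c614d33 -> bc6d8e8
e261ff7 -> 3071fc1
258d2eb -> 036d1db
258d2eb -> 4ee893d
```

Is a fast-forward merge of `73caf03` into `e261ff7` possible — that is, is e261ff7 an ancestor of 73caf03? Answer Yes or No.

No

A fast-forward from e261ff7 to 73caf03 is possible iff e261ff7 is an ancestor of 73caf03.
Ancestors of 73caf03: {07c9b39, 3071fc1, 73caf03, 955187e, f937d8b}.
e261ff7 is not among them, so fast-forward is not possible.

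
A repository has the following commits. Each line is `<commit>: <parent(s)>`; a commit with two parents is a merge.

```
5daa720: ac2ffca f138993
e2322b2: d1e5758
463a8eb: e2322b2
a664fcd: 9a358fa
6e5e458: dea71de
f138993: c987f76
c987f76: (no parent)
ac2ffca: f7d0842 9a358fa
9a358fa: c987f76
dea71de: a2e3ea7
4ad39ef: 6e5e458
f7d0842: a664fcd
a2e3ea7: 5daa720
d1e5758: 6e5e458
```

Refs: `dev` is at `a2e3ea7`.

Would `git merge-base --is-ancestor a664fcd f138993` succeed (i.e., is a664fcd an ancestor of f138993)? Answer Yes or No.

No

Ancestors of f138993: {c987f76, f138993}.
a664fcd is not in that set, so it is not an ancestor of f138993.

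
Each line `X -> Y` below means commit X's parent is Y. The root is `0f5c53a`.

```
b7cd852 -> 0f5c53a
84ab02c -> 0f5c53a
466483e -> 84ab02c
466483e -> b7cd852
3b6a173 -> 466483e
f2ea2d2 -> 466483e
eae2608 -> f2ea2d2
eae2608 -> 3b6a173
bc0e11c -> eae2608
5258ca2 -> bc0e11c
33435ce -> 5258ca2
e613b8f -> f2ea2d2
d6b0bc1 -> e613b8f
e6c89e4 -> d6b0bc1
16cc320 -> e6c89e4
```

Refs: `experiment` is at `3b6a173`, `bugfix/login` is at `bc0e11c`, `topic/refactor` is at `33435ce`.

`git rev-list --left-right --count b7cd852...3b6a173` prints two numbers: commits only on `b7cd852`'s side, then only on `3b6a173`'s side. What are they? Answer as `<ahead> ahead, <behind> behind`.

Reachable from b7cd852: {0f5c53a, b7cd852}.
Reachable from 3b6a173: {0f5c53a, 3b6a173, 466483e, 84ab02c, b7cd852}.
Only in b7cd852's history (ahead): {} — 0.
Only in 3b6a173's history (behind): {3b6a173, 466483e, 84ab02c} — 3.

0 ahead, 3 behind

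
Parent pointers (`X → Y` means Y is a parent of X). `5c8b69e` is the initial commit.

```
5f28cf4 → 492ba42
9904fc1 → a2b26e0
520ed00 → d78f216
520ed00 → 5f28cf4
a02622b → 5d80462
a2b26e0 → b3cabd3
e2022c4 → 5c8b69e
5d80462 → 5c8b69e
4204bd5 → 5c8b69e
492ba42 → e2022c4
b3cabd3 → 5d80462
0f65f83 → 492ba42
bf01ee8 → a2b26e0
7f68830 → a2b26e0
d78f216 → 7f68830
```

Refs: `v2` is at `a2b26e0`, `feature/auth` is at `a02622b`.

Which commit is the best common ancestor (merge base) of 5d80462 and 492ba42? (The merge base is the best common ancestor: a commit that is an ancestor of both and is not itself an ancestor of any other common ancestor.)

Ancestors of 5d80462: {5c8b69e, 5d80462}.
Ancestors of 492ba42: {492ba42, 5c8b69e, e2022c4}.
Common ancestors: {5c8b69e}.
The only common ancestor is 5c8b69e, so it is the merge base.

5c8b69e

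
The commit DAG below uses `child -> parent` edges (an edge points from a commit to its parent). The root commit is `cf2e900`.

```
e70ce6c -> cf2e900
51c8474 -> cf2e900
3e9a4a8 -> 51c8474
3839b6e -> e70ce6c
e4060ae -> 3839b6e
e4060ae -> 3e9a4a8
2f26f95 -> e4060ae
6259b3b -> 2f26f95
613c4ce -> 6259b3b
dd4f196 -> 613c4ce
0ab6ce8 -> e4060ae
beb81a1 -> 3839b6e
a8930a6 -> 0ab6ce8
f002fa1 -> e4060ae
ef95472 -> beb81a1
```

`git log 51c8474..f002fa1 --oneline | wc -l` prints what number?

5

Reachable from f002fa1: {3839b6e, 3e9a4a8, 51c8474, cf2e900, e4060ae, e70ce6c, f002fa1}.
Reachable from 51c8474: {51c8474, cf2e900}.
In f002fa1's history but not 51c8474's: {3839b6e, 3e9a4a8, e4060ae, e70ce6c, f002fa1} — 5 commits.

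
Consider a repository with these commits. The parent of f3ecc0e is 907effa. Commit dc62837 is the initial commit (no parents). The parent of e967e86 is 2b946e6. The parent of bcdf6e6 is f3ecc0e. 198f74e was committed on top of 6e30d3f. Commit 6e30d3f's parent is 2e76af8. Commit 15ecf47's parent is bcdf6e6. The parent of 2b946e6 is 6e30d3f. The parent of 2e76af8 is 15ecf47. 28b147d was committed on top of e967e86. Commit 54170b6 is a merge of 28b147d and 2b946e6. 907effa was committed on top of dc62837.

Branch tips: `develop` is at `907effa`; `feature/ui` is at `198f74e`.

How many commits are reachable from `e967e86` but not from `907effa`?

Reachable from e967e86: {15ecf47, 2b946e6, 2e76af8, 6e30d3f, 907effa, bcdf6e6, dc62837, e967e86, f3ecc0e}.
Reachable from 907effa: {907effa, dc62837}.
In e967e86's history but not 907effa's: {15ecf47, 2b946e6, 2e76af8, 6e30d3f, bcdf6e6, e967e86, f3ecc0e} — 7 commits.

7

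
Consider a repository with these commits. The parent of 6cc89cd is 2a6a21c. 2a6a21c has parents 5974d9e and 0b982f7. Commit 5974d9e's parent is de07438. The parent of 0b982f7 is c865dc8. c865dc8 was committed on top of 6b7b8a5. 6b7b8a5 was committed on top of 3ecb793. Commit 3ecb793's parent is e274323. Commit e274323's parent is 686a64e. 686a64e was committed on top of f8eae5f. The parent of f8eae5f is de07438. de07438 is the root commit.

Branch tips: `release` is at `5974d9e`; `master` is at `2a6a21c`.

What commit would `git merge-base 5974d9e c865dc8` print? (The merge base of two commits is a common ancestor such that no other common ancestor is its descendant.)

de07438

Ancestors of 5974d9e: {5974d9e, de07438}.
Ancestors of c865dc8: {3ecb793, 686a64e, 6b7b8a5, c865dc8, de07438, e274323, f8eae5f}.
Common ancestors: {de07438}.
The only common ancestor is de07438, so it is the merge base.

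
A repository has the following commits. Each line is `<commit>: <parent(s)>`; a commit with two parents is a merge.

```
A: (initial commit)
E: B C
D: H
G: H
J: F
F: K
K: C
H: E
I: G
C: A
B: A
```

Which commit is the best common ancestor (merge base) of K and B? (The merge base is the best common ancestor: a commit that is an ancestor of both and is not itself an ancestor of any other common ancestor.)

A

Ancestors of K: {A, C, K}.
Ancestors of B: {A, B}.
Common ancestors: {A}.
The only common ancestor is A, so it is the merge base.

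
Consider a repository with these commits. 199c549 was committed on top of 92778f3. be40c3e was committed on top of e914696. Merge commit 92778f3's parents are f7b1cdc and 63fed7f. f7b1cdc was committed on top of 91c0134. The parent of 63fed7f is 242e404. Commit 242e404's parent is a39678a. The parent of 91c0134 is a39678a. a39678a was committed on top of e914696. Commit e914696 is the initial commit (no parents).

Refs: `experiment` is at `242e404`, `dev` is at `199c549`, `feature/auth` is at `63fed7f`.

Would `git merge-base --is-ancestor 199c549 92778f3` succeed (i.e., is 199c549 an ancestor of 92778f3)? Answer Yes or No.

No

Ancestors of 92778f3: {242e404, 63fed7f, 91c0134, 92778f3, a39678a, e914696, f7b1cdc}.
199c549 is not in that set, so it is not an ancestor of 92778f3.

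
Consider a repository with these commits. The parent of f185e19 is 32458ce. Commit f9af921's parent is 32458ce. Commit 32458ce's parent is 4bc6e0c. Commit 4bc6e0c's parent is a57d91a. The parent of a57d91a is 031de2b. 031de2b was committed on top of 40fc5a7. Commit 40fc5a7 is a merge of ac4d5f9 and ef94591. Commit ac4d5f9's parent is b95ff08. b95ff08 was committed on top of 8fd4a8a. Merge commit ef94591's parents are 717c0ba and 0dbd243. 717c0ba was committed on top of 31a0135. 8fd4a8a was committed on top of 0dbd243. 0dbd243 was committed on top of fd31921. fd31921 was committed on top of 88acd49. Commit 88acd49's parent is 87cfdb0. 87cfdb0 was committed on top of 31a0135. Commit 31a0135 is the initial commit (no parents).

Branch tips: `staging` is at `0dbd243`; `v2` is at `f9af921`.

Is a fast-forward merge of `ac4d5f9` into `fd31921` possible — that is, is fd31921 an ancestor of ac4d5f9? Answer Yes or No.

A fast-forward from fd31921 to ac4d5f9 is possible iff fd31921 is an ancestor of ac4d5f9.
Ancestors of ac4d5f9: {0dbd243, 31a0135, 87cfdb0, 88acd49, 8fd4a8a, ac4d5f9, b95ff08, fd31921}.
fd31921 is among them, so fast-forward is possible.

Yes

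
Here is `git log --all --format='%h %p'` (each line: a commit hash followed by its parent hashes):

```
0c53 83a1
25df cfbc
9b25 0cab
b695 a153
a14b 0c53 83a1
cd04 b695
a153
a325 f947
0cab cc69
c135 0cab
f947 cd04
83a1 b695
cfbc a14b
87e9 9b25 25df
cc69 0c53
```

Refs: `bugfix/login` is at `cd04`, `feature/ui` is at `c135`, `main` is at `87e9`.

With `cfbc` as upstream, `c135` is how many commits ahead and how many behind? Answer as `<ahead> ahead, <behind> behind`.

Reachable from c135: {0c53, 0cab, 83a1, a153, b695, c135, cc69}.
Reachable from cfbc: {0c53, 83a1, a14b, a153, b695, cfbc}.
Only in c135's history (ahead): {0cab, c135, cc69} — 3.
Only in cfbc's history (behind): {a14b, cfbc} — 2.

3 ahead, 2 behind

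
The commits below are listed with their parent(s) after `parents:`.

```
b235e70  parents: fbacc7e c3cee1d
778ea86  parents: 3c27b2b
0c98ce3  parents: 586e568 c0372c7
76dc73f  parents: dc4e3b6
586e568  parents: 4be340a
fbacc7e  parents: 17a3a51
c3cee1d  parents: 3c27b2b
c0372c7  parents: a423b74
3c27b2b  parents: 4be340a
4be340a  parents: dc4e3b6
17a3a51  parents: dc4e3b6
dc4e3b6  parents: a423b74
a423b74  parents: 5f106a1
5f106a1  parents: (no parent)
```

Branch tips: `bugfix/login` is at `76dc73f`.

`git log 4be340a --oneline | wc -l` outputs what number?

Walking parent pointers from 4be340a: reachable set = {4be340a, 5f106a1, a423b74, dc4e3b6}.
That is 4 commits.

4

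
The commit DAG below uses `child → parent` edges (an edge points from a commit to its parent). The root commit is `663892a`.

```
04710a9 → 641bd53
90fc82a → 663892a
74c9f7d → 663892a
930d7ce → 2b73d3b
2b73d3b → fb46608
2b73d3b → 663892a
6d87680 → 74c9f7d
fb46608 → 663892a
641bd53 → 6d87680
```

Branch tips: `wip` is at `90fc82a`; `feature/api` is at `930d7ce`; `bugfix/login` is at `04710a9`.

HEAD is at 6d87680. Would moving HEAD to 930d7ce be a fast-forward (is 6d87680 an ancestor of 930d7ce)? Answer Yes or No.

No

A fast-forward from 6d87680 to 930d7ce is possible iff 6d87680 is an ancestor of 930d7ce.
Ancestors of 930d7ce: {2b73d3b, 663892a, 930d7ce, fb46608}.
6d87680 is not among them, so fast-forward is not possible.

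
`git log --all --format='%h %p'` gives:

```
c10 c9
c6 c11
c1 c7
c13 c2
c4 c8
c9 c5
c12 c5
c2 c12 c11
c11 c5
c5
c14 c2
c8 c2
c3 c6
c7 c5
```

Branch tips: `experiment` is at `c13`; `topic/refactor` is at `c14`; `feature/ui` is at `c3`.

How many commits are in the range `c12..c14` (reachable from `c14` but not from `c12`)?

3

Reachable from c14: {c11, c12, c14, c2, c5}.
Reachable from c12: {c12, c5}.
In c14's history but not c12's: {c11, c14, c2} — 3 commits.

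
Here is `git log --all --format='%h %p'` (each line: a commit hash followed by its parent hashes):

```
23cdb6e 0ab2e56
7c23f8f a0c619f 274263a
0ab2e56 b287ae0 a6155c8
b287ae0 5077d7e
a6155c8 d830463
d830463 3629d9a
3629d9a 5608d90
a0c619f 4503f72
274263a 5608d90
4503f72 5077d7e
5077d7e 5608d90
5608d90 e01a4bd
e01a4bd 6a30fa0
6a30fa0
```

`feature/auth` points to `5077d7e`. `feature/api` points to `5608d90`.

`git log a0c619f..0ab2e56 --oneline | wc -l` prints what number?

5

Reachable from 0ab2e56: {0ab2e56, 3629d9a, 5077d7e, 5608d90, 6a30fa0, a6155c8, b287ae0, d830463, e01a4bd}.
Reachable from a0c619f: {4503f72, 5077d7e, 5608d90, 6a30fa0, a0c619f, e01a4bd}.
In 0ab2e56's history but not a0c619f's: {0ab2e56, 3629d9a, a6155c8, b287ae0, d830463} — 5 commits.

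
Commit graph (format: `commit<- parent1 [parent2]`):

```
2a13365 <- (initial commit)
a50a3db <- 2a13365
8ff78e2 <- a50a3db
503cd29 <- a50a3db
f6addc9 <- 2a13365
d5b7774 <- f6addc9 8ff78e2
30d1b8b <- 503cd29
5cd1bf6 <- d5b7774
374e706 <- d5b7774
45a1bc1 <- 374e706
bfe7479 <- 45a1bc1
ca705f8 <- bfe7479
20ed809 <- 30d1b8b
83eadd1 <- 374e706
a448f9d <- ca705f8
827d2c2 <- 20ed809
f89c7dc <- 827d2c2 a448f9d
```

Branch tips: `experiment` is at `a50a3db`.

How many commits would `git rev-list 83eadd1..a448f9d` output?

Reachable from a448f9d: {2a13365, 374e706, 45a1bc1, 8ff78e2, a448f9d, a50a3db, bfe7479, ca705f8, d5b7774, f6addc9}.
Reachable from 83eadd1: {2a13365, 374e706, 83eadd1, 8ff78e2, a50a3db, d5b7774, f6addc9}.
In a448f9d's history but not 83eadd1's: {45a1bc1, a448f9d, bfe7479, ca705f8} — 4 commits.

4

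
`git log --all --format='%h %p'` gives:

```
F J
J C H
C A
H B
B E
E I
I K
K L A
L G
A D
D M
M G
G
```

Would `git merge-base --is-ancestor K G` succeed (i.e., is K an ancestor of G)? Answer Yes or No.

No

Ancestors of G: {G}.
K is not in that set, so it is not an ancestor of G.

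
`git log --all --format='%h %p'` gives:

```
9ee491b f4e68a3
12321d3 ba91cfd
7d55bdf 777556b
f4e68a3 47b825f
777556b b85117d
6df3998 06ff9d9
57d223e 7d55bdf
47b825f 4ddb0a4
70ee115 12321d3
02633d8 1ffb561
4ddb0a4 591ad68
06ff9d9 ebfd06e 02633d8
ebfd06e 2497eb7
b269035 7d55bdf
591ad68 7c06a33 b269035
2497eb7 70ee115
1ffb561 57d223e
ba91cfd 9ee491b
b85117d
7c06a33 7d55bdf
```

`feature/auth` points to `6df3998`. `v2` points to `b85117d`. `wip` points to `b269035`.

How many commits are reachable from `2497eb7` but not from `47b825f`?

Reachable from 2497eb7: {12321d3, 2497eb7, 47b825f, 4ddb0a4, 591ad68, 70ee115, 777556b, 7c06a33, 7d55bdf, 9ee491b, b269035, b85117d, ba91cfd, f4e68a3}.
Reachable from 47b825f: {47b825f, 4ddb0a4, 591ad68, 777556b, 7c06a33, 7d55bdf, b269035, b85117d}.
In 2497eb7's history but not 47b825f's: {12321d3, 2497eb7, 70ee115, 9ee491b, ba91cfd, f4e68a3} — 6 commits.

6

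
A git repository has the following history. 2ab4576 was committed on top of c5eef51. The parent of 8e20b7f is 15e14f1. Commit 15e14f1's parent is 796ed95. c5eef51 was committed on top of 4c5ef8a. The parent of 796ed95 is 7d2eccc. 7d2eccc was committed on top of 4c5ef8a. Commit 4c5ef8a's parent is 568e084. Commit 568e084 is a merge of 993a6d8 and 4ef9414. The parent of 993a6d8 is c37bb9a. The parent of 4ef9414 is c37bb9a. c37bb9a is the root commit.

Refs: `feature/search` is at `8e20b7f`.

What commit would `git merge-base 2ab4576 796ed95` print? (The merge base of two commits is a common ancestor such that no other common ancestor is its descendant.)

Ancestors of 2ab4576: {2ab4576, 4c5ef8a, 4ef9414, 568e084, 993a6d8, c37bb9a, c5eef51}.
Ancestors of 796ed95: {4c5ef8a, 4ef9414, 568e084, 796ed95, 7d2eccc, 993a6d8, c37bb9a}.
Common ancestors: {4c5ef8a, 4ef9414, 568e084, 993a6d8, c37bb9a}.
Among these, 4c5ef8a is not an ancestor of any other common ancestor — it is the merge base.

4c5ef8a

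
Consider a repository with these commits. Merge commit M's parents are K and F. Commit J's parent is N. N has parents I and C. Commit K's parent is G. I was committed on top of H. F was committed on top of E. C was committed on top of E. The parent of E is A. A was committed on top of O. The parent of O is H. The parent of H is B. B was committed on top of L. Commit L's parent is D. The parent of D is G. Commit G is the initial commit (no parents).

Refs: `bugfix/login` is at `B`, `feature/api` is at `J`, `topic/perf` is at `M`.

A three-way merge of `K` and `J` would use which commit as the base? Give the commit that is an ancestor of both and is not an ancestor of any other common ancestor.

G

Ancestors of K: {G, K}.
Ancestors of J: {A, B, C, D, E, G, H, I, J, L, N, O}.
Common ancestors: {G}.
The only common ancestor is G, so it is the merge base.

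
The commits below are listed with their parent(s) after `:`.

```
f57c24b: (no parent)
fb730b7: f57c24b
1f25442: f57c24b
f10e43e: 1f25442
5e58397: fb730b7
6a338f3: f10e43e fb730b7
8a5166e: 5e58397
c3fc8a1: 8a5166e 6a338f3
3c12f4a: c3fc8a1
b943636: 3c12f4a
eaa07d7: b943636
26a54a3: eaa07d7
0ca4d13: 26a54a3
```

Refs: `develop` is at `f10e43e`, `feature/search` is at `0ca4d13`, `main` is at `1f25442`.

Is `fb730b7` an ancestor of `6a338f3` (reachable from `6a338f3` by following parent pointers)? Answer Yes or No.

Yes

Ancestors of 6a338f3 (commits reachable by following parents): {1f25442, 6a338f3, f10e43e, f57c24b, fb730b7}.
fb730b7 is in that set, so it is an ancestor of 6a338f3.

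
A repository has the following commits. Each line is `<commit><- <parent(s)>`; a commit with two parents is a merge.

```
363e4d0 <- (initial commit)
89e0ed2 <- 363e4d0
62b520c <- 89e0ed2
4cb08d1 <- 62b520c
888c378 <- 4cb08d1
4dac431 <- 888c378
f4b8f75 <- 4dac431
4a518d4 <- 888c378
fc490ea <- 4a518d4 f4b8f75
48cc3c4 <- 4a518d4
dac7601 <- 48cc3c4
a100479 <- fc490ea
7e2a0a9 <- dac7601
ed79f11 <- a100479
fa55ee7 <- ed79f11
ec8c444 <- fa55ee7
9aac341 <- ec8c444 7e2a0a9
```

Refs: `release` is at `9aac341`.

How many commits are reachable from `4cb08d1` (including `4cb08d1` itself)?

Walking parent pointers from 4cb08d1: reachable set = {363e4d0, 4cb08d1, 62b520c, 89e0ed2}.
That is 4 commits.

4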